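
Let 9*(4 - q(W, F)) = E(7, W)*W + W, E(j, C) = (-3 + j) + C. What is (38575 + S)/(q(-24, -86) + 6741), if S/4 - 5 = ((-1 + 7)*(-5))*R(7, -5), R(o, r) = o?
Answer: 113265/20083 ≈ 5.6398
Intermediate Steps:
E(j, C) = -3 + C + j
S = -820 (S = 20 + 4*(((-1 + 7)*(-5))*7) = 20 + 4*((6*(-5))*7) = 20 + 4*(-30*7) = 20 + 4*(-210) = 20 - 840 = -820)
q(W, F) = 4 - W/9 - W*(4 + W)/9 (q(W, F) = 4 - ((-3 + W + 7)*W + W)/9 = 4 - ((4 + W)*W + W)/9 = 4 - (W*(4 + W) + W)/9 = 4 - (W + W*(4 + W))/9 = 4 + (-W/9 - W*(4 + W)/9) = 4 - W/9 - W*(4 + W)/9)
(38575 + S)/(q(-24, -86) + 6741) = (38575 - 820)/((4 - ⅑*(-24) - ⅑*(-24)*(4 - 24)) + 6741) = 37755/((4 + 8/3 - ⅑*(-24)*(-20)) + 6741) = 37755/((4 + 8/3 - 160/3) + 6741) = 37755/(-140/3 + 6741) = 37755/(20083/3) = 37755*(3/20083) = 113265/20083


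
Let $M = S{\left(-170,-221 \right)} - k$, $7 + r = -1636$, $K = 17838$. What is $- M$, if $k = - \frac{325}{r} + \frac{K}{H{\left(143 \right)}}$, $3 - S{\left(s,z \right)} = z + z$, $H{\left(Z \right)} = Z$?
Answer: $- \frac{75197996}{234949} \approx -320.06$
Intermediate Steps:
$r = -1643$ ($r = -7 - 1636 = -1643$)
$S{\left(s,z \right)} = 3 - 2 z$ ($S{\left(s,z \right)} = 3 - \left(z + z\right) = 3 - 2 z$)
$k = \frac{29354309}{234949}$ ($k = - \frac{325}{-1643} + \frac{17838}{143} = \left(-325\right) \left(- \frac{1}{1643}\right) + 17838 \cdot \frac{1}{143} = \frac{325}{1643} + \frac{17838}{143} = \frac{29354309}{234949} \approx 124.94$)
$M = \frac{75197996}{234949}$ ($M = \left(3 - -442\right) - \frac{29354309}{234949} = \left(3 + 442\right) - \frac{29354309}{234949} = 445 - \frac{29354309}{234949} = \frac{75197996}{234949} \approx 320.06$)
$- M = \left(-1\right) \frac{75197996}{234949} = - \frac{75197996}{234949}$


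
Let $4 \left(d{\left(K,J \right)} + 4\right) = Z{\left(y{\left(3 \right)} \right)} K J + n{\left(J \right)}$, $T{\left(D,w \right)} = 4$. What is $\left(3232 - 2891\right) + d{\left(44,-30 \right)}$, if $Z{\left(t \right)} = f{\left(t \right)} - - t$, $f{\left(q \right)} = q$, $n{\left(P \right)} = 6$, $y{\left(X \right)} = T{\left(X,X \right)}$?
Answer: $- \frac{4603}{2} \approx -2301.5$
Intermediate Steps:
$y{\left(X \right)} = 4$
$Z{\left(t \right)} = 2 t$ ($Z{\left(t \right)} = t - - t = t + t = 2 t$)
$d{\left(K,J \right)} = - \frac{5}{2} + 2 J K$ ($d{\left(K,J \right)} = -4 + \frac{2 \cdot 4 K J + 6}{4} = -4 + \frac{8 K J + 6}{4} = -4 + \frac{8 J K + 6}{4} = -4 + \frac{6 + 8 J K}{4} = -4 + \left(\frac{3}{2} + 2 J K\right) = - \frac{5}{2} + 2 J K$)
$\left(3232 - 2891\right) + d{\left(44,-30 \right)} = \left(3232 - 2891\right) + \left(- \frac{5}{2} + 2 \left(-30\right) 44\right) = 341 - \frac{5285}{2} = - \frac{4603}{2}$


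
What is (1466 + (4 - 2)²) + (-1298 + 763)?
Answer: 935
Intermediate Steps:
(1466 + (4 - 2)²) + (-1298 + 763) = (1466 + 2²) - 535 = (1466 + 4) - 535 = 1470 - 535 = 935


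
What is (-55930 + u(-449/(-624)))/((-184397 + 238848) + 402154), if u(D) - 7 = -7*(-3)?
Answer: -55902/456605 ≈ -0.12243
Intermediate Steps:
u(D) = 28 (u(D) = 7 - 7*(-3) = 7 + 21 = 28)
(-55930 + u(-449/(-624)))/((-184397 + 238848) + 402154) = (-55930 + 28)/((-184397 + 238848) + 402154) = -55902/(54451 + 402154) = -55902/456605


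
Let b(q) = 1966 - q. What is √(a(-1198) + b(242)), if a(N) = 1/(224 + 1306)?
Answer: √448412570/510 ≈ 41.521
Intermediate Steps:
a(N) = 1/1530
√(a(-1198) + b(242)) = √(1/1530 + (1966 - 1*242)) = √(1/1530 + (1966 - 242)) = √(1/1530 + 1724) = √(2637721/1530) = √448412570/510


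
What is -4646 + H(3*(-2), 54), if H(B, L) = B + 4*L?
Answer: -4436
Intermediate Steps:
-4646 + H(3*(-2), 54) = -4646 + (3*(-2) + 4*54) = -4646 + (-6 + 216) = -4646 + 210 = -4436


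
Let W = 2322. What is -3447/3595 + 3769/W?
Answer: 5545621/8347590 ≈ 0.66434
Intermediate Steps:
-3447/3595 + 3769/W = -3447/3595 + 3769/2322 = 5545621/8347590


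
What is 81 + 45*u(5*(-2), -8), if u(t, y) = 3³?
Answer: 1296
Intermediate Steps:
u(t, y) = 27
81 + 45*u(5*(-2), -8) = 81 + 45*27 = 81 + 1215 = 1296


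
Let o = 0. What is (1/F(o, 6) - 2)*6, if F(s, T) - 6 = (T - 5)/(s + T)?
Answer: -408/37 ≈ -11.027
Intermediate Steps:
F(s, T) = 6 + (-5 + T)/(T + s) (F(s, T) = 6 + (T - 5)/(s + T) = 6 + (-5 + T)/(T + s))
(1/F(o, 6) - 2)*6 = (1/((-5 + 6*0 + 7*6)/(6 + 0)) - 2)*6 = (1/((-5 + 0 + 42)/6) - 2)*6 = (1/((⅙)*37) - 2)*6 = (1/(37/6) - 2)*6 = (6/37 - 2)*6 = -68/37*6 = -408/37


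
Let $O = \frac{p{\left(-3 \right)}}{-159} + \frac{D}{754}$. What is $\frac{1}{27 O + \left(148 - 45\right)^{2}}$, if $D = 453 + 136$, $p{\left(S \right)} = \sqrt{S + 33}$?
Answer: $\frac{16975846290754}{180454798181786209} + \frac{271182132 \sqrt{30}}{180454798181786209} \approx 9.4081 \cdot 10^{-5}$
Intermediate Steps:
$p{\left(S \right)} = \sqrt{33 + S}$
$D = 589$
$O = \frac{589}{754} - \frac{\sqrt{30}}{159}$ ($O = \frac{\sqrt{33 - 3}}{-159} + \frac{589}{754} = \sqrt{30} \left(- \frac{1}{159}\right) + 589 \cdot \frac{1}{754} = - \frac{\sqrt{30}}{159} + \frac{589}{754} = \frac{589}{754} - \frac{\sqrt{30}}{159} \approx 0.74672$)
$\frac{1}{27 O + \left(148 - 45\right)^{2}} = \frac{1}{27 \left(\frac{589}{754} - \frac{\sqrt{30}}{159}\right) + \left(148 - 45\right)^{2}} = \frac{1}{\left(\frac{15903}{754} - \frac{9 \sqrt{30}}{53}\right) + 103^{2}} = \frac{1}{\left(\frac{15903}{754} - \frac{9 \sqrt{30}}{53}\right) + 10609} = \frac{1}{\frac{8015089}{754} - \frac{9 \sqrt{30}}{53}}$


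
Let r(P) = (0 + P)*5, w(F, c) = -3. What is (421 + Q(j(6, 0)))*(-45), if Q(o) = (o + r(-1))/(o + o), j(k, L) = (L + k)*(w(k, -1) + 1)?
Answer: -151815/8 ≈ -18977.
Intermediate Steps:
r(P) = 5*P (r(P) = P*5 = 5*P)
j(k, L) = -2*L - 2*k (j(k, L) = (L + k)*(-3 + 1) = (L + k)*(-2) = -2*L - 2*k)
Q(o) = (-5 + o)/(2*o) (Q(o) = (o + 5*(-1))/(o + o) = (o - 5)/((2*o)) = (-5 + o)*(1/(2*o)) = (-5 + o)/(2*o))
(421 + Q(j(6, 0)))*(-45) = (421 + (-5 + (-2*0 - 2*6))/(2*(-2*0 - 2*6)))*(-45) = (421 + (-5 + (0 - 12))/(2*(0 - 12)))*(-45) = (421 + (½)*(-5 - 12)/(-12))*(-45) = (421 + (½)*(-1/12)*(-17))*(-45) = (421 + 17/24)*(-45) = (10121/24)*(-45) = -151815/8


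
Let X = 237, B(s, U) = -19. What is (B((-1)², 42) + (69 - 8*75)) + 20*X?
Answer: 4190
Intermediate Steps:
(B((-1)², 42) + (69 - 8*75)) + 20*X = (-19 + (69 - 8*75)) + 20*237 = (-19 + (69 - 600)) + 4740 = (-19 - 531) + 4740 = -550 + 4740 = 4190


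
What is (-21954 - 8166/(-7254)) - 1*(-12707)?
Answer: -11178262/1209 ≈ -9245.9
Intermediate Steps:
(-21954 - 8166/(-7254)) - 1*(-12707) = (-21954 - 8166*(-1/7254)) + 12707 = (-21954 + 1361/1209) + 12707 = -26541025/1209 + 12707 = -11178262/1209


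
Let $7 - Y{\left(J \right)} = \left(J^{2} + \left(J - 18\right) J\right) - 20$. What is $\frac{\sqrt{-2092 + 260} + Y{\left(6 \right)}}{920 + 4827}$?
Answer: $\frac{9}{821} + \frac{2 i \sqrt{458}}{5747} \approx 0.010962 + 0.0074477 i$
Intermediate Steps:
$Y{\left(J \right)} = 27 - J^{2} - J \left(-18 + J\right)$ ($Y{\left(J \right)} = 7 - \left(\left(J^{2} + \left(J - 18\right) J\right) - 20\right) = 7 - \left(\left(J^{2} + \left(-18 + J\right) J\right) - 20\right) = 7 - \left(\left(J^{2} + J \left(-18 + J\right)\right) - 20\right) = 7 - \left(-20 + J^{2} + J \left(-18 + J\right)\right) = 27 - J^{2} - J \left(-18 + J\right)$)
$\frac{\sqrt{-2092 + 260} + Y{\left(6 \right)}}{920 + 4827} = \frac{\sqrt{-2092 + 260} + \left(27 - 2 \cdot 6^{2} + 18 \cdot 6\right)}{920 + 4827} = \frac{\sqrt{-1832} + \left(27 - 72 + 108\right)}{5747} = \left(2 i \sqrt{458} + \left(27 - 72 + 108\right)\right) \frac{1}{5747} = \left(2 i \sqrt{458} + 63\right) \frac{1}{5747} = \left(63 + 2 i \sqrt{458}\right) \frac{1}{5747} = \frac{9}{821} + \frac{2 i \sqrt{458}}{5747}$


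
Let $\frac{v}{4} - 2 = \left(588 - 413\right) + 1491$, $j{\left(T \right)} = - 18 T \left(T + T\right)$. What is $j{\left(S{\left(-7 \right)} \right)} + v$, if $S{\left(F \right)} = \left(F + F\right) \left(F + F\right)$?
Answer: $-1376304$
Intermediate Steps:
$S{\left(F \right)} = 4 F^{2}$ ($S{\left(F \right)} = 2 F 2 F = 4 F^{2}$)
$j{\left(T \right)} = - 36 T^{2}$ ($j{\left(T \right)} = - 18 T 2 T = - 36 T^{2}$)
$v = 6672$ ($v = 8 + 4 \left(\left(588 - 413\right) + 1491\right) = 8 + 4 \left(175 + 1491\right) = 8 + 4 \cdot 1666 = 8 + 6664 = 6672$)
$j{\left(S{\left(-7 \right)} \right)} + v = - 36 \left(4 \left(-7\right)^{2}\right)^{2} + 6672 = - 36 \left(4 \cdot 49\right)^{2} + 6672 = - 36 \cdot 196^{2} + 6672 = \left(-36\right) 38416 + 6672 = -1382976 + 6672 = -1376304$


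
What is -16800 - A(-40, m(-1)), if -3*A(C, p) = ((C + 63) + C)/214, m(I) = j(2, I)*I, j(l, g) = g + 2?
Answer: -10785617/642 ≈ -16800.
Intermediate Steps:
j(l, g) = 2 + g
m(I) = I*(2 + I) (m(I) = (2 + I)*I = I*(2 + I))
A(C, p) = -21/214 - C/321 (A(C, p) = -((C + 63) + C)/(3*214) = -((63 + C) + C)/(3*214) = -(63 + 2*C)/(3*214) = -(63/214 + C/107)/3 = -21/214 - C/321)
-16800 - A(-40, m(-1)) = -16800 - (-21/214 - 1/321*(-40)) = -16800 - (-21/214 + 40/321) = -16800 - 1*17/642 = -16800 - 17/642 = -10785617/642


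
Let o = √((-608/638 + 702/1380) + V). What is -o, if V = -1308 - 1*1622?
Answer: -3*I*√1752782373210/73370 ≈ -54.134*I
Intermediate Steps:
V = -2930 (V = -1308 - 1622 = -2930)
o = 3*I*√1752782373210/73370 (o = √((-608/638 + 702/1380) - 2930) = √((-608*1/638 + 702*(1/1380)) - 2930) = √((-304/319 + 117/230) - 2930) = √(-32597/73370 - 2930) = √(-215006697/73370) = 3*I*√1752782373210/73370 ≈ 54.134*I)
-o = -3*I*√1752782373210/73370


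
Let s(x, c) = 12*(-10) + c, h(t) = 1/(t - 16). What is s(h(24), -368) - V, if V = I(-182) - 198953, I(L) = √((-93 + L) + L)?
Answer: 198465 - I*√457 ≈ 1.9847e+5 - 21.378*I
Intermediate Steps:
I(L) = √(-93 + 2*L)
h(t) = 1/(-16 + t)
s(x, c) = -120 + c
V = -198953 + I*√457 (V = √(-93 + 2*(-182)) - 198953 = √(-93 - 364) - 198953 = √(-457) - 198953 = I*√457 - 198953 = -198953 + I*√457 ≈ -1.9895e+5 + 21.378*I)
s(h(24), -368) - V = (-120 - 368) - (-198953 + I*√457) = -488 + (198953 - I*√457) = 198465 - I*√457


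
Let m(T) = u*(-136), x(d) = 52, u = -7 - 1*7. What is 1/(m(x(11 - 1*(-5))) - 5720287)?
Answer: -1/5718383 ≈ -1.7487e-7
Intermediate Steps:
u = -14 (u = -7 - 7 = -14)
m(T) = 1904 (m(T) = -14*(-136) = 1904)
1/(m(x(11 - 1*(-5))) - 5720287) = 1/(1904 - 5720287) = 1/(-5718383) = -1/5718383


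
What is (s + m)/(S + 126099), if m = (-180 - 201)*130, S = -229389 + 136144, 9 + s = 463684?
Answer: 414145/32854 ≈ 12.606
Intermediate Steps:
s = 463675 (s = -9 + 463684 = 463675)
S = -93245
m = -49530 (m = -381*130 = -49530)
(s + m)/(S + 126099) = (463675 - 49530)/(-93245 + 126099) = 414145/32854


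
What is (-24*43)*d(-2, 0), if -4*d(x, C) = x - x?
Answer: 0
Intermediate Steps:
d(x, C) = 0 (d(x, C) = -(x - x)/4 = -¼*0 = 0)
(-24*43)*d(-2, 0) = -24*43*0 = -1032*0 = 0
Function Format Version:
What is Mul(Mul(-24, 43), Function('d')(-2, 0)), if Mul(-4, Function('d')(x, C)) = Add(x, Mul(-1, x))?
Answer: 0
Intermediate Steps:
Function('d')(x, C) = 0 (Function('d')(x, C) = Mul(Rational(-1, 4), Add(x, Mul(-1, x))) = Mul(Rational(-1, 4), 0) = 0)
Mul(Mul(-24, 43), Function('d')(-2, 0)) = Mul(Mul(-24, 43), 0) = Mul(-1032, 0) = 0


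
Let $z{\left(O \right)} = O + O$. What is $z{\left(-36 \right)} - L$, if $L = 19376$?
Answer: $-19448$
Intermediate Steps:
$z{\left(O \right)} = 2 O$
$z{\left(-36 \right)} - L = 2 \left(-36\right) - 19376 = -72 - 19376 = -19448$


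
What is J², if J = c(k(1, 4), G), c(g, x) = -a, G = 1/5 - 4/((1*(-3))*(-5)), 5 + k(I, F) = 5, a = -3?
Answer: 9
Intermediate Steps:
k(I, F) = 0 (k(I, F) = -5 + 5 = 0)
G = -1/15 (G = 1*(⅕) - 4/((-3*(-5))) = ⅕ - 4/15 = -1/15 ≈ -0.066667)
c(g, x) = 3 (c(g, x) = -1*(-3) = 3)
J = 3
J² = 3² = 9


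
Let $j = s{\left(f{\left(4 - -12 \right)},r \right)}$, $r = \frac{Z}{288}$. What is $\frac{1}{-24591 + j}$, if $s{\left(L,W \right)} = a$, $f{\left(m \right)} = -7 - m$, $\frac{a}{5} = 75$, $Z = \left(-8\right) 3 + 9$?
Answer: $- \frac{1}{24216} \approx -4.1295 \cdot 10^{-5}$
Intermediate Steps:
$Z = -15$ ($Z = -24 + 9 = -15$)
$a = 375$ ($a = 5 \cdot 75 = 375$)
$r = - \frac{5}{96}$ ($r = - \frac{15}{288} = \left(-15\right) \frac{1}{288} = - \frac{5}{96} \approx -0.052083$)
$s{\left(L,W \right)} = 375$
$j = 375$
$\frac{1}{-24591 + j} = \frac{1}{-24591 + 375} = \frac{1}{-24216} = - \frac{1}{24216}$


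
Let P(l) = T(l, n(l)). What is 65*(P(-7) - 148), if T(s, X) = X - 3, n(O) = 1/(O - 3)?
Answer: -19643/2 ≈ -9821.5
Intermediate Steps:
n(O) = 1/(-3 + O)
T(s, X) = -3 + X
P(l) = -3 + 1/(-3 + l)
65*(P(-7) - 148) = 65*((10 - 3*(-7))/(-3 - 7) - 148) = 65*((10 + 21)/(-10) - 148) = 65*(-⅒*31 - 148) = 65*(-31/10 - 148) = 65*(-1511/10) = -19643/2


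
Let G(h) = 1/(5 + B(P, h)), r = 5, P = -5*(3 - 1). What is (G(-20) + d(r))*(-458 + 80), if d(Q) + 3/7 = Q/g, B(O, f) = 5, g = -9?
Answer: 1671/5 ≈ 334.20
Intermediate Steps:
P = -10 (P = -5*2 = -10)
G(h) = ⅒ (G(h) = 1/(5 + 5) = 1/10 = ⅒)
d(Q) = -3/7 - Q/9 (d(Q) = -3/7 + Q/(-9) = -3/7 + Q*(-⅑) = -3/7 - Q/9)
(G(-20) + d(r))*(-458 + 80) = (⅒ + (-3/7 - ⅑*5))*(-458 + 80) = (⅒ + (-3/7 - 5/9))*(-378) = (⅒ - 62/63)*(-378) = -557/630*(-378) = 1671/5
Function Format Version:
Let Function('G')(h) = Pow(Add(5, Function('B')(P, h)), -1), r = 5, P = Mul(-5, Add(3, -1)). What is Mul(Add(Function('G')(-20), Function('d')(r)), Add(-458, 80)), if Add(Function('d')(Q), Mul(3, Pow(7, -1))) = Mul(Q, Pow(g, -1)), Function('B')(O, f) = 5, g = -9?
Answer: Rational(1671, 5) ≈ 334.20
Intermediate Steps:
P = -10 (P = Mul(-5, 2) = -10)
Function('G')(h) = Rational(1, 10) (Function('G')(h) = Pow(Add(5, 5), -1) = Pow(10, -1) = Rational(1, 10))
Function('d')(Q) = Add(Rational(-3, 7), Mul(Rational(-1, 9), Q)) (Function('d')(Q) = Add(Rational(-3, 7), Mul(Q, Pow(-9, -1))) = Add(Rational(-3, 7), Mul(Q, Rational(-1, 9))) = Add(Rational(-3, 7), Mul(Rational(-1, 9), Q)))
Mul(Add(Function('G')(-20), Function('d')(r)), Add(-458, 80)) = Mul(Add(Rational(1, 10), Add(Rational(-3, 7), Mul(Rational(-1, 9), 5))), Add(-458, 80)) = Mul(Add(Rational(1, 10), Add(Rational(-3, 7), Rational(-5, 9))), -378) = Mul(Add(Rational(1, 10), Rational(-62, 63)), -378) = Mul(Rational(-557, 630), -378) = Rational(1671, 5)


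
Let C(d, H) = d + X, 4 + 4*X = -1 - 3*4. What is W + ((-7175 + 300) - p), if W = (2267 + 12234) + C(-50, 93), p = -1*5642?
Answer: 52855/4 ≈ 13214.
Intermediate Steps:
p = -5642
X = -17/4 (X = -1 + (-1 - 3*4)/4 = -1 + (-1 - 12)/4 = -1 + (¼)*(-13) = -1 - 13/4 = -17/4 ≈ -4.2500)
C(d, H) = -17/4 + d (C(d, H) = d - 17/4 = -17/4 + d)
W = 57787/4 (W = (2267 + 12234) + (-17/4 - 50) = 14501 - 217/4 = 57787/4 ≈ 14447.)
W + ((-7175 + 300) - p) = 57787/4 + ((-7175 + 300) - 1*(-5642)) = 57787/4 + (-6875 + 5642) = 57787/4 - 1233 = 52855/4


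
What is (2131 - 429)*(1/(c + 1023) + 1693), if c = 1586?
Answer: 7517798676/2609 ≈ 2.8815e+6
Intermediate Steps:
(2131 - 429)*(1/(c + 1023) + 1693) = (2131 - 429)*(1/(1586 + 1023) + 1693) = 1702*(1/2609 + 1693) = 1702*(4417038/2609) = 7517798676/2609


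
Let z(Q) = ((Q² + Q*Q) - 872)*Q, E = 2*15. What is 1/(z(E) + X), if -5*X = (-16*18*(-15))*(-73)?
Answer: 1/90912 ≈ 1.1000e-5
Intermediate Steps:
E = 30
z(Q) = Q*(-872 + 2*Q²) (z(Q) = ((Q² + Q²) - 872)*Q = (2*Q² - 872)*Q = (-872 + 2*Q²)*Q = Q*(-872 + 2*Q²))
X = 63072 (X = --16*18*(-15)*(-73)/5 = -(-288*(-15))*(-73)/5 = -864*(-73) = -⅕*(-315360) = 63072)
1/(z(E) + X) = 1/(2*30*(-436 + 30²) + 63072) = 1/(2*30*(-436 + 900) + 63072) = 1/(2*30*464 + 63072) = 1/(27840 + 63072) = 1/90912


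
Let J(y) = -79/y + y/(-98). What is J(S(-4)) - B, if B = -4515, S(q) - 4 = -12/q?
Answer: 63051/14 ≈ 4503.6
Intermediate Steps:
S(q) = 4 - 12/q
J(y) = -79/y - y/98 (J(y) = -79/y + y*(-1/98) = -79/y - y/98)
J(S(-4)) - B = (-79/(4 - 12/(-4)) - (4 - 12/(-4))/98) - 1*(-4515) = (-79/(4 - 12*(-¼)) - (4 - 12*(-¼))/98) + 4515 = (-79/(4 + 3) - (4 + 3)/98) + 4515 = (-79/7 - 1/98*7) + 4515 = (-79*⅐ - 1/14) + 4515 = (-79/7 - 1/14) + 4515 = -159/14 + 4515 = 63051/14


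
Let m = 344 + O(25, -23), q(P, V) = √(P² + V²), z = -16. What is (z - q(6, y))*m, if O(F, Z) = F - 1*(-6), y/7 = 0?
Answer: -8250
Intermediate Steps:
y = 0 (y = 7*0 = 0)
O(F, Z) = 6 + F (O(F, Z) = F + 6 = 6 + F)
m = 375 (m = 344 + (6 + 25) = 344 + 31 = 375)
(z - q(6, y))*m = (-16 - √(6² + 0²))*375 = (-16 - √(36 + 0))*375 = (-16 - √36)*375 = (-16 - 1*6)*375 = (-16 - 6)*375 = -22*375 = -8250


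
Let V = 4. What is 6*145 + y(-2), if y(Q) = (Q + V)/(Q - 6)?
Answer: 3479/4 ≈ 869.75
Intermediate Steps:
y(Q) = (4 + Q)/(-6 + Q) (y(Q) = (Q + 4)/(Q - 6) = (4 + Q)/(-6 + Q))
6*145 + y(-2) = 6*145 + (4 - 2)/(-6 - 2) = 870 + 2/(-8) = 870 - 1/8*2 = 870 - 1/4 = 3479/4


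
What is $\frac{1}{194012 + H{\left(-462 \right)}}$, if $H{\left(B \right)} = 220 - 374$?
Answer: $\frac{1}{193858} \approx 5.1584 \cdot 10^{-6}$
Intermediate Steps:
$H{\left(B \right)} = -154$
$\frac{1}{194012 + H{\left(-462 \right)}} = \frac{1}{194012 - 154} = \frac{1}{193858}$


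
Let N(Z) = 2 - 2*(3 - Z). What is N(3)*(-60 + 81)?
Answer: 42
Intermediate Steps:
N(Z) = -4 + 2*Z (N(Z) = 2 + (-6 + 2*Z) = -4 + 2*Z)
N(3)*(-60 + 81) = (-4 + 2*3)*(-60 + 81) = (-4 + 6)*21 = 2*21 = 42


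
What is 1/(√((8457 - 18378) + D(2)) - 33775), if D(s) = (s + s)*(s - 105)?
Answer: -33775/1140760958 - I*√10333/1140760958 ≈ -2.9607e-5 - 8.9108e-8*I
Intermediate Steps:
D(s) = 2*s*(-105 + s) (D(s) = (2*s)*(-105 + s) = 2*s*(-105 + s))
1/(√((8457 - 18378) + D(2)) - 33775) = 1/(√((8457 - 18378) + 2*2*(-105 + 2)) - 33775) = 1/(√(-9921 + 2*2*(-103)) - 33775) = 1/(√(-9921 - 412) - 33775) = 1/(√(-10333) - 33775) = 1/(I*√10333 - 33775) = 1/(-33775 + I*√10333)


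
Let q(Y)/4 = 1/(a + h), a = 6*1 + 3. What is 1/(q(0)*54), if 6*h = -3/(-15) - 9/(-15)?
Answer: 137/3240 ≈ 0.042284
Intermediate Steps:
h = 2/15 (h = (-3/(-15) - 9/(-15))/6 = (-3*(-1/15) - 9*(-1/15))/6 = (⅕ + ⅗)/6 = (⅙)*(⅘) = 2/15 ≈ 0.13333)
a = 9 (a = 6 + 3 = 9)
q(Y) = 60/137 (q(Y) = 4/(9 + 2/15) = 4/(137/15) = 4*(15/137) = 60/137)
1/(q(0)*54) = 1/((60/137)*54) = 1/(3240/137) = 137/3240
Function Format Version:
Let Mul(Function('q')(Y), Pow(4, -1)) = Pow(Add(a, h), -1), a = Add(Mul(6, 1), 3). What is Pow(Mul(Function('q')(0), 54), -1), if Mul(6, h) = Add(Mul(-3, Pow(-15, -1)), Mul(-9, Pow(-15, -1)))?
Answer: Rational(137, 3240) ≈ 0.042284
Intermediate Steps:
h = Rational(2, 15) (h = Mul(Rational(1, 6), Add(Mul(-3, Pow(-15, -1)), Mul(-9, Pow(-15, -1)))) = Mul(Rational(1, 6), Add(Mul(-3, Rational(-1, 15)), Mul(-9, Rational(-1, 15)))) = Mul(Rational(1, 6), Add(Rational(1, 5), Rational(3, 5))) = Mul(Rational(1, 6), Rational(4, 5)) = Rational(2, 15) ≈ 0.13333)
a = 9 (a = Add(6, 3) = 9)
Function('q')(Y) = Rational(60, 137) (Function('q')(Y) = Mul(4, Pow(Add(9, Rational(2, 15)), -1)) = Mul(4, Pow(Rational(137, 15), -1)) = Mul(4, Rational(15, 137)) = Rational(60, 137))
Pow(Mul(Function('q')(0), 54), -1) = Pow(Mul(Rational(60, 137), 54), -1) = Pow(Rational(3240, 137), -1) = Rational(137, 3240)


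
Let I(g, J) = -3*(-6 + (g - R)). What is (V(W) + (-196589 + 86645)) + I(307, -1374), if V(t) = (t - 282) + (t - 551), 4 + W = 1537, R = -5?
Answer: -108629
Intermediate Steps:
W = 1533 (W = -4 + 1537 = 1533)
I(g, J) = 3 - 3*g (I(g, J) = -3*(-6 + (g - 1*(-5))) = -3*(-6 + (g + 5)) = -3*(-6 + (5 + g)) = -3*(-1 + g) = 3 - 3*g)
V(t) = -833 + 2*t (V(t) = (-282 + t) + (-551 + t) = -833 + 2*t)
(V(W) + (-196589 + 86645)) + I(307, -1374) = ((-833 + 2*1533) + (-196589 + 86645)) + (3 - 3*307) = ((-833 + 3066) - 109944) + (3 - 921) = (2233 - 109944) - 918 = -107711 - 918 = -108629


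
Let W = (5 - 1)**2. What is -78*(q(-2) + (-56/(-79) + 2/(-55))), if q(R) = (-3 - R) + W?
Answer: -5311566/4345 ≈ -1222.5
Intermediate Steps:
W = 16 (W = 4**2 = 16)
q(R) = 13 - R (q(R) = (-3 - R) + 16 = 13 - R)
-78*(q(-2) + (-56/(-79) + 2/(-55))) = -78*((13 - 1*(-2)) + (-56/(-79) + 2/(-55))) = -78*((13 + 2) + (-56*(-1/79) + 2*(-1/55))) = -78*(15 + (56/79 - 2/55)) = -78*(15 + 2922/4345) = -78*68097/4345 = -5311566/4345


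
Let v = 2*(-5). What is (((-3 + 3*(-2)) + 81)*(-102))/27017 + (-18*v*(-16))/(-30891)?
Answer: -49684848/278194049 ≈ -0.17860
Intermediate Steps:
v = -10
(((-3 + 3*(-2)) + 81)*(-102))/27017 + (-18*v*(-16))/(-30891) = (((-3 + 3*(-2)) + 81)*(-102))/27017 + (-18*(-10)*(-16))/(-30891) = (((-3 - 6) + 81)*(-102))*(1/27017) + (180*(-16))*(-1/30891) = ((-9 + 81)*(-102))*(1/27017) - 2880*(-1/30891) = (72*(-102))*(1/27017) + 960/10297 = -7344*1/27017 + 960/10297 = -7344/27017 + 960/10297 = -49684848/278194049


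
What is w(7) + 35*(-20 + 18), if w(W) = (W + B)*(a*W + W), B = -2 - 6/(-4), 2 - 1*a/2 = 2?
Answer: -49/2 ≈ -24.500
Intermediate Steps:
a = 0 (a = 4 - 2*2 = 4 - 4 = 0)
B = -½ (B = -2 - 6*(-1)/4 = -2 - 1*(-3/2) = -2 + 3/2 = -½ ≈ -0.50000)
w(W) = W*(-½ + W) (w(W) = (W - ½)*(0*W + W) = (-½ + W)*(0 + W) = (-½ + W)*W = W*(-½ + W))
w(7) + 35*(-20 + 18) = 7*(-½ + 7) + 35*(-20 + 18) = 7*(13/2) + 35*(-2) = 91/2 - 70 = -49/2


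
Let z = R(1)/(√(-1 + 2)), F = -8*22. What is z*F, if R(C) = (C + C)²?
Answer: -704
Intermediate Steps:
F = -176
R(C) = 4*C² (R(C) = (2*C)² = 4*C²)
z = 4 (z = (4*1²)/(√(-1 + 2)) = (4*1)/(√1) = 4/1 = 4*1 = 4)
z*F = 4*(-176) = -704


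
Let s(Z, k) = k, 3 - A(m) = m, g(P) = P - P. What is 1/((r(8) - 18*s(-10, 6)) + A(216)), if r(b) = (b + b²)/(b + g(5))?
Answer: -1/312 ≈ -0.0032051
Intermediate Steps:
g(P) = 0
A(m) = 3 - m
r(b) = (b + b²)/b (r(b) = (b + b²)/(b + 0) = (b + b²)/b)
1/((r(8) - 18*s(-10, 6)) + A(216)) = 1/(((1 + 8) - 18*6) + (3 - 1*216)) = 1/((9 - 108) + (3 - 216)) = 1/(-99 - 213) = 1/(-312) = -1/312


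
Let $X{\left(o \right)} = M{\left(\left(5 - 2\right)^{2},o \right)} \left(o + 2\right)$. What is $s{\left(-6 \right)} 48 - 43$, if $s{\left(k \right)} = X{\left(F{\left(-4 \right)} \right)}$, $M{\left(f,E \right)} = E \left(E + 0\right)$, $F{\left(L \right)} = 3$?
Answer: $2117$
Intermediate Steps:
$M{\left(f,E \right)} = E^{2}$ ($M{\left(f,E \right)} = E E = E^{2}$)
$X{\left(o \right)} = o^{2} \left(2 + o\right)$ ($X{\left(o \right)} = o^{2} \left(o + 2\right) = o^{2} \left(2 + o\right)$)
$s{\left(k \right)} = 45$ ($s{\left(k \right)} = 3^{2} \left(2 + 3\right) = 9 \cdot 5 = 45$)
$s{\left(-6 \right)} 48 - 43 = 45 \cdot 48 - 43 = 2160 - 43 = 2117$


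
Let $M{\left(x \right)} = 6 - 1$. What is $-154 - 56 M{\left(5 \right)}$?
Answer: $-434$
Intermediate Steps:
$M{\left(x \right)} = 5$
$-154 - 56 M{\left(5 \right)} = -154 - 280 = -434$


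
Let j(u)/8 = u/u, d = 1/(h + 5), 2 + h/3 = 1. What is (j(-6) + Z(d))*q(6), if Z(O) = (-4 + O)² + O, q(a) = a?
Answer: 249/2 ≈ 124.50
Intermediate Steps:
h = -3 (h = -6 + 3*1 = -6 + 3 = -3)
d = ½ (d = 1/(-3 + 5) = 1/2 = ½ ≈ 0.50000)
j(u) = 8 (j(u) = 8*(u/u) = 8*1 = 8)
Z(O) = O + (-4 + O)²
(j(-6) + Z(d))*q(6) = (8 + (½ + (-4 + ½)²))*6 = (8 + (½ + (-7/2)²))*6 = (8 + (½ + 49/4))*6 = (8 + 51/4)*6 = (83/4)*6 = 249/2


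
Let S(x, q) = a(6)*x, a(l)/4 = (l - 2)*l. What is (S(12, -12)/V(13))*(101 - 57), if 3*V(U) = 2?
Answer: 76032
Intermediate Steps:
a(l) = 4*l*(-2 + l) (a(l) = 4*((l - 2)*l) = 4*((-2 + l)*l) = 4*(l*(-2 + l)) = 4*l*(-2 + l))
S(x, q) = 96*x (S(x, q) = (4*6*(-2 + 6))*x = (4*6*4)*x = 96*x)
V(U) = ⅔ (V(U) = (⅓)*2 = ⅔)
(S(12, -12)/V(13))*(101 - 57) = ((96*12)/(⅔))*(101 - 57) = (1152*(3/2))*44 = 1728*44 = 76032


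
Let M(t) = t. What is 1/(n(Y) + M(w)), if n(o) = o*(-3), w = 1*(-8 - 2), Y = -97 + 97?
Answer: -1/10 ≈ -0.10000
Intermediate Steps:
Y = 0
w = -10 (w = 1*(-10) = -10)
n(o) = -3*o
1/(n(Y) + M(w)) = 1/(-3*0 - 10) = 1/(0 - 10) = 1/(-10) = -1/10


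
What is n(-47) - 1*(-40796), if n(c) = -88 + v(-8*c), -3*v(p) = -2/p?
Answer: 22959313/564 ≈ 40708.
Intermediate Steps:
v(p) = 2/(3*p) (v(p) = -(-2)/(3*p) = 2/(3*p))
n(c) = -88 - 1/(12*c) (n(c) = -88 + 2/(3*((-8*c))) = -88 + 2*(-1/(8*c))/3 = -88 - 1/(12*c))
n(-47) - 1*(-40796) = (-88 - 1/12/(-47)) - 1*(-40796) = (-88 - 1/12*(-1/47)) + 40796 = (-88 + 1/564) + 40796 = -49631/564 + 40796 = 22959313/564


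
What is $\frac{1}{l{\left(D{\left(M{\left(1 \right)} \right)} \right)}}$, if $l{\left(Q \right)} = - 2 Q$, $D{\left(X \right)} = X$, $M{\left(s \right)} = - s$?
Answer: $\frac{1}{2} \approx 0.5$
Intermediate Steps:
$\frac{1}{l{\left(D{\left(M{\left(1 \right)} \right)} \right)}} = \frac{1}{\left(-2\right) \left(\left(-1\right) 1\right)} = \frac{1}{\left(-2\right) \left(-1\right)} = \frac{1}{2}$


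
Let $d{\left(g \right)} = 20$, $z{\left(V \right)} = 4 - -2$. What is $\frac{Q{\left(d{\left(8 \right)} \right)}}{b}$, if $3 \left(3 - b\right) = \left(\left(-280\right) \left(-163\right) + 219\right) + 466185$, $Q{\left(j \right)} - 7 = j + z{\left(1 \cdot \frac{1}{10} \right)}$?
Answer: $- \frac{99}{512035} \approx -0.00019335$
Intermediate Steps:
$z{\left(V \right)} = 6$ ($z{\left(V \right)} = 4 + 2 = 6$)
$Q{\left(j \right)} = 13 + j$ ($Q{\left(j \right)} = 7 + \left(j + 6\right) = 7 + \left(6 + j\right) = 13 + j$)
$b = - \frac{512035}{3}$ ($b = 3 - \frac{\left(\left(-280\right) \left(-163\right) + 219\right) + 466185}{3} = 3 - \frac{\left(45640 + 219\right) + 466185}{3} = 3 - \frac{45859 + 466185}{3} = 3 - \frac{512044}{3} = - \frac{512035}{3} \approx -1.7068 \cdot 10^{5}$)
$\frac{Q{\left(d{\left(8 \right)} \right)}}{b} = \frac{13 + 20}{- \frac{512035}{3}} = 33 \left(- \frac{3}{512035}\right) = - \frac{99}{512035}$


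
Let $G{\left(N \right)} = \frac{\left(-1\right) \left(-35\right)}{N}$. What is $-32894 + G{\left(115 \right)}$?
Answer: $- \frac{756555}{23} \approx -32894.0$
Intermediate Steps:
$G{\left(N \right)} = \frac{35}{N}$
$-32894 + G{\left(115 \right)} = -32894 + \frac{35}{115} = -32894 + 35 \cdot \frac{1}{115} = -32894 + \frac{7}{23} = - \frac{756555}{23}$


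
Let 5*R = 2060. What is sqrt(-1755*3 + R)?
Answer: I*sqrt(4853) ≈ 69.663*I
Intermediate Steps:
R = 412 (R = (1/5)*2060 = 412)
sqrt(-1755*3 + R) = sqrt(-1755*3 + 412) = sqrt(-5265 + 412) = sqrt(-4853) = I*sqrt(4853)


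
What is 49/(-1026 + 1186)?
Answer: 49/160 ≈ 0.30625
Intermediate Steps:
49/(-1026 + 1186) = 49/160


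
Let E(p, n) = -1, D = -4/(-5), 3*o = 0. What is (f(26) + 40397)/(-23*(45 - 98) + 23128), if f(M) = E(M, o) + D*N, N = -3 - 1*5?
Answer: 201948/121735 ≈ 1.6589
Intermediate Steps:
o = 0 (o = (⅓)*0 = 0)
D = ⅘ (D = -4*(-⅕) = ⅘ ≈ 0.80000)
N = -8 (N = -3 - 5 = -8)
f(M) = -37/5 (f(M) = -1 + (⅘)*(-8) = -1 - 32/5 = -37/5)
(f(26) + 40397)/(-23*(45 - 98) + 23128) = (-37/5 + 40397)/(-23*(45 - 98) + 23128) = 201948/(5*(-23*(-53) + 23128)) = 201948/(5*(1219 + 23128)) = (201948/5)/24347 = (201948/5)*(1/24347) = 201948/121735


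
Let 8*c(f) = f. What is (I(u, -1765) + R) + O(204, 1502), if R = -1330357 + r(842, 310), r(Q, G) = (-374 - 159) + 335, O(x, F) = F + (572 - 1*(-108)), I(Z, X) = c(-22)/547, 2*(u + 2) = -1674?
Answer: -2906480135/2188 ≈ -1.3284e+6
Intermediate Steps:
c(f) = f/8
u = -839 (u = -2 + (½)*(-1674) = -2 - 837 = -839)
I(Z, X) = -11/2188 (I(Z, X) = ((⅛)*(-22))/547 = -11/4*1/547 = -11/2188)
O(x, F) = 680 + F (O(x, F) = F + (572 + 108) = F + 680 = 680 + F)
r(Q, G) = -198 (r(Q, G) = -533 + 335 = -198)
R = -1330555 (R = -1330357 - 198 = -1330555)
(I(u, -1765) + R) + O(204, 1502) = (-11/2188 - 1330555) + (680 + 1502) = -2911254351/2188 + 2182 = -2906480135/2188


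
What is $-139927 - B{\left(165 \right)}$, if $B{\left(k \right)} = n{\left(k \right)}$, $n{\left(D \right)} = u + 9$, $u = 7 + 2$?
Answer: $-139945$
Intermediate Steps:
$u = 9$
$n{\left(D \right)} = 18$ ($n{\left(D \right)} = 9 + 9 = 18$)
$B{\left(k \right)} = 18$
$-139927 - B{\left(165 \right)} = -139927 - 18 = -139945$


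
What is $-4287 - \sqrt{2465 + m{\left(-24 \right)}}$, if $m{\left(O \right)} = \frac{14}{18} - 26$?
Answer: $-4287 - \frac{\sqrt{21958}}{3} \approx -4336.4$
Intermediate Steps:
$m{\left(O \right)} = - \frac{227}{9}$ ($m{\left(O \right)} = 14 \cdot \frac{1}{18} - 26 = \frac{7}{9} - 26 = - \frac{227}{9}$)
$-4287 - \sqrt{2465 + m{\left(-24 \right)}} = -4287 - \sqrt{2465 - \frac{227}{9}} = -4287 - \sqrt{\frac{21958}{9}} = -4287 - \frac{\sqrt{21958}}{3}$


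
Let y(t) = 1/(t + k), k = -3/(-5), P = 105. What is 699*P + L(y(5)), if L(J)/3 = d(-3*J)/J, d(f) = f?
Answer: 73386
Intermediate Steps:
k = ⅗ (k = -3*(-⅕) = ⅗ ≈ 0.60000)
y(t) = 1/(⅗ + t) (y(t) = 1/(t + ⅗) = 1/(⅗ + t))
L(J) = -9 (L(J) = 3*((-3*J)/J) = 3*(-3) = -9)
699*P + L(y(5)) = 699*105 - 9 = 73395 - 9 = 73386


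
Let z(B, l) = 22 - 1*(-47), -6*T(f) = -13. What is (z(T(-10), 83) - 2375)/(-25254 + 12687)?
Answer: 2306/12567 ≈ 0.18350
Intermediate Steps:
T(f) = 13/6 (T(f) = -⅙*(-13) = 13/6)
z(B, l) = 69 (z(B, l) = 22 + 47 = 69)
(z(T(-10), 83) - 2375)/(-25254 + 12687) = (69 - 2375)/(-25254 + 12687) = -2306/(-12567) = -2306*(-1/12567) = 2306/12567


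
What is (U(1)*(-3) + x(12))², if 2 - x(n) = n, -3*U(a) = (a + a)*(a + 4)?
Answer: 0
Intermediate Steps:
U(a) = -2*a*(4 + a)/3 (U(a) = -(a + a)*(a + 4)/3 = -2*a*(4 + a)/3)
x(n) = 2 - n
(U(1)*(-3) + x(12))² = (-⅔*1*(4 + 1)*(-3) + (2 - 1*12))² = (-⅔*1*5*(-3) + (2 - 12))² = (-10/3*(-3) - 10)² = (10 - 10)² = 0² = 0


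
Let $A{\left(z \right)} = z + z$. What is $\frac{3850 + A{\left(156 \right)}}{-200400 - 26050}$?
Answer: $- \frac{2081}{113225} \approx -0.018379$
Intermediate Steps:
$A{\left(z \right)} = 2 z$
$\frac{3850 + A{\left(156 \right)}}{-200400 - 26050} = \frac{3850 + 2 \cdot 156}{-200400 - 26050} = \frac{3850 + 312}{-226450} = 4162 \left(- \frac{1}{226450}\right) = - \frac{2081}{113225}$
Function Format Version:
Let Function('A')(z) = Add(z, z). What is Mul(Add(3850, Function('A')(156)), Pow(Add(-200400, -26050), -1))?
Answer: Rational(-2081, 113225) ≈ -0.018379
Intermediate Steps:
Function('A')(z) = Mul(2, z)
Mul(Add(3850, Function('A')(156)), Pow(Add(-200400, -26050), -1)) = Mul(Add(3850, Mul(2, 156)), Pow(Add(-200400, -26050), -1)) = Mul(Add(3850, 312), Pow(-226450, -1)) = Mul(4162, Rational(-1, 226450)) = Rational(-2081, 113225)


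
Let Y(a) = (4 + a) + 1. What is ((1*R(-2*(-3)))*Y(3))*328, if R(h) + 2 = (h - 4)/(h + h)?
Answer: -14432/3 ≈ -4810.7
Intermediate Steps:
R(h) = -2 + (-4 + h)/(2*h) (R(h) = -2 + (h - 4)/(h + h) = -2 + (-4 + h)/((2*h)) = -2 + (-4 + h)*(1/(2*h)) = -2 + (-4 + h)/(2*h))
Y(a) = 5 + a
((1*R(-2*(-3)))*Y(3))*328 = ((1*(-3/2 - 2/((-2*(-3)))))*(5 + 3))*328 = ((1*(-3/2 - 2/6))*8)*328 = ((1*(-3/2 - 2*⅙))*8)*328 = ((1*(-3/2 - ⅓))*8)*328 = ((1*(-11/6))*8)*328 = -11/6*8*328 = -44/3*328 = -14432/3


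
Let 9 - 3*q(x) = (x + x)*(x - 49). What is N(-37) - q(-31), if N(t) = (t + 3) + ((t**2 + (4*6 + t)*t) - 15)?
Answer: 10354/3 ≈ 3451.3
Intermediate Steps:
q(x) = 3 - 2*x*(-49 + x)/3 (q(x) = 3 - (x + x)*(x - 49)/3 = 3 - 2*x*(-49 + x)/3)
N(t) = -12 + t + t**2 + t*(24 + t) (N(t) = (3 + t) + ((t**2 + (24 + t)*t) - 15) = (3 + t) + ((t**2 + t*(24 + t)) - 15) = (3 + t) + (-15 + t**2 + t*(24 + t)) = -12 + t + t**2 + t*(24 + t))
N(-37) - q(-31) = (-12 + 2*(-37)**2 + 25*(-37)) - (3 - 2/3*(-31)**2 + (98/3)*(-31)) = (-12 + 2*1369 - 925) - (3 - 2/3*961 - 3038/3) = (-12 + 2738 - 925) - (3 - 1922/3 - 3038/3) = 1801 - 1*(-4951/3) = 1801 + 4951/3 = 10354/3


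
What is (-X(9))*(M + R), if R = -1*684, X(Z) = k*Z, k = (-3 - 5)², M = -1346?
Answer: 1169280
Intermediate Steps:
k = 64 (k = (-8)² = 64)
X(Z) = 64*Z
R = -684
(-X(9))*(M + R) = (-64*9)*(-1346 - 684) = -1*576*(-2030) = -576*(-2030) = 1169280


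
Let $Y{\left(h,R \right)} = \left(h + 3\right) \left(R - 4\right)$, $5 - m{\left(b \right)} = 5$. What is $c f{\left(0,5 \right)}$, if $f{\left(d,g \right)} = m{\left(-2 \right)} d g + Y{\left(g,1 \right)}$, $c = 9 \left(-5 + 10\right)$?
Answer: $-1080$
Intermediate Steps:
$m{\left(b \right)} = 0$ ($m{\left(b \right)} = 5 - 5 = 0$)
$c = 45$ ($c = 9 \cdot 5 = 45$)
$Y{\left(h,R \right)} = \left(-4 + R\right) \left(3 + h\right)$ ($Y{\left(h,R \right)} = \left(3 + h\right) \left(-4 + R\right) = \left(-4 + R\right) \left(3 + h\right)$)
$f{\left(d,g \right)} = -9 - 3 g$ ($f{\left(d,g \right)} = 0 d g + \left(-12 - 4 g + 3 \cdot 1 + 1 g\right) = 0 g + \left(-12 - 4 g + 3 + g\right) = 0 - \left(9 + 3 g\right) = -9 - 3 g$)
$c f{\left(0,5 \right)} = 45 \left(-9 - 15\right) = 45 \left(-24\right) = -1080$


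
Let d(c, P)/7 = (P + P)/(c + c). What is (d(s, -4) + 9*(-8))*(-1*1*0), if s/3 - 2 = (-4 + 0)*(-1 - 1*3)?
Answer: 0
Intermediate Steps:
s = 54 (s = 6 + 3*((-4 + 0)*(-1 - 1*3)) = 6 + 3*(-4*(-1 - 3)) = 6 + 3*(-4*(-4)) = 6 + 3*16 = 6 + 48 = 54)
d(c, P) = 7*P/c (d(c, P) = 7*((P + P)/(c + c)) = 7*((2*P)/((2*c))) = 7*((2*P)*(1/(2*c))) = 7*(P/c) = 7*P/c)
(d(s, -4) + 9*(-8))*(-1*1*0) = (7*(-4)/54 + 9*(-8))*(-1*1*0) = (7*(-4)*(1/54) - 72)*(-1*0) = (-14/27 - 72)*0 = -1958/27*0 = 0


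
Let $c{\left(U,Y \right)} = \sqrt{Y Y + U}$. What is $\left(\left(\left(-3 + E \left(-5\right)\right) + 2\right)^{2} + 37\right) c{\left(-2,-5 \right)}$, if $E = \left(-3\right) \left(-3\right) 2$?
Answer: $8318 \sqrt{23} \approx 39892.0$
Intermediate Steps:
$E = 18$ ($E = 9 \cdot 2 = 18$)
$c{\left(U,Y \right)} = \sqrt{U + Y^{2}}$ ($c{\left(U,Y \right)} = \sqrt{Y^{2} + U} = \sqrt{U + Y^{2}}$)
$\left(\left(\left(-3 + E \left(-5\right)\right) + 2\right)^{2} + 37\right) c{\left(-2,-5 \right)} = \left(\left(\left(-3 + 18 \left(-5\right)\right) + 2\right)^{2} + 37\right) \sqrt{-2 + \left(-5\right)^{2}} = \left(\left(\left(-3 - 90\right) + 2\right)^{2} + 37\right) \sqrt{-2 + 25} = \left(\left(-93 + 2\right)^{2} + 37\right) \sqrt{23} = \left(\left(-91\right)^{2} + 37\right) \sqrt{23} = \left(8281 + 37\right) \sqrt{23} = 8318 \sqrt{23}$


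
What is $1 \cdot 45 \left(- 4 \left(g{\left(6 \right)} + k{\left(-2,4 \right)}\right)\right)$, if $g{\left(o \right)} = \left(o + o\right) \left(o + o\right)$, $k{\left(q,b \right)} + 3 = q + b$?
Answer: $-25740$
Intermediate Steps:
$k{\left(q,b \right)} = -3 + b + q$ ($k{\left(q,b \right)} = -3 + \left(q + b\right) = -3 + \left(b + q\right) = -3 + b + q$)
$g{\left(o \right)} = 4 o^{2}$ ($g{\left(o \right)} = 2 o 2 o = 4 o^{2}$)
$1 \cdot 45 \left(- 4 \left(g{\left(6 \right)} + k{\left(-2,4 \right)}\right)\right) = 1 \cdot 45 \left(- 4 \left(4 \cdot 6^{2} - 1\right)\right) = 45 \left(- 4 \left(4 \cdot 36 - 1\right)\right) = 45 \left(- 4 \left(144 - 1\right)\right) = 45 \left(\left(-4\right) 143\right) = 45 \left(-572\right) = -25740$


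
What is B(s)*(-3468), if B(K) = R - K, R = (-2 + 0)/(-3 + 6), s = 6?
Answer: 23120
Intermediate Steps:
R = -2/3 ≈ -0.66667
B(K) = -2/3 - K
B(s)*(-3468) = (-2/3 - 1*6)*(-3468) = (-2/3 - 6)*(-3468) = -20/3*(-3468) = 23120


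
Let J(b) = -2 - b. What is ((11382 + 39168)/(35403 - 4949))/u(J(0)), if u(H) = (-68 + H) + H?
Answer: -8425/365448 ≈ -0.023054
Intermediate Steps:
u(H) = -68 + 2*H
((11382 + 39168)/(35403 - 4949))/u(J(0)) = ((11382 + 39168)/(35403 - 4949))/(-68 + 2*(-2 - 1*0)) = (50550/30454)/(-68 + 2*(-2 + 0)) = (50550*(1/30454))/(-68 + 2*(-2)) = 25275/(15227*(-68 - 4)) = (25275/15227)/(-72) = (25275/15227)*(-1/72) = -8425/365448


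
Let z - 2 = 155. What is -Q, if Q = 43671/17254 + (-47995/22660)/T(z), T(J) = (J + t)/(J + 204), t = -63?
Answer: 20592519169/3675171016 ≈ 5.6031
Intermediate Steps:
z = 157 (z = 2 + 155 = 157)
T(J) = (-63 + J)/(204 + J) (T(J) = (J - 63)/(J + 204) = (-63 + J)/(204 + J))
Q = -20592519169/3675171016 (Q = 43671/17254 + (-47995/22660)/(((-63 + 157)/(204 + 157))) = 43671*(1/17254) + (-47995*1/22660)/((94/361)) = 43671/17254 - 9599/(4532*((1/361)*94)) = 43671/17254 - 9599/(4532*94/361) = 43671/17254 - 9599/4532*361/94 = 43671/17254 - 3465239/426008 = -20592519169/3675171016 ≈ -5.6031)
-Q = -1*(-20592519169/3675171016) = 20592519169/3675171016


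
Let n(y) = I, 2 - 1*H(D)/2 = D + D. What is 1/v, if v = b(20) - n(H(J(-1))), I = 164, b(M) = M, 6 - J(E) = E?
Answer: -1/144 ≈ -0.0069444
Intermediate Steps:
J(E) = 6 - E
H(D) = 4 - 4*D (H(D) = 4 - 2*(D + D) = 4 - 4*D)
n(y) = 164
v = -144 (v = 20 - 1*164 = 20 - 164 = -144)
1/v = 1/(-144) = -1/144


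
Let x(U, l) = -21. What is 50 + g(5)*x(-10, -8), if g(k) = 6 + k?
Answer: -181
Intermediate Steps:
50 + g(5)*x(-10, -8) = 50 + (6 + 5)*(-21) = 50 + 11*(-21) = 50 - 231 = -181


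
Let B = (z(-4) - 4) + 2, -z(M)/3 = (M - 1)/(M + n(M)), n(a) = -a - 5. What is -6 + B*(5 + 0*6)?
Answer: -31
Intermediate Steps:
n(a) = -5 - a
z(M) = -⅗ + 3*M/5 (z(M) = -3*(M - 1)/(M + (-5 - M)) = -3*(-1 + M)/(-5) = -3*(-1 + M)*(-1)/5 = -3*(⅕ - M/5) = -⅗ + 3*M/5)
B = -5 (B = ((-⅗ + (⅗)*(-4)) - 4) + 2 = ((-⅗ - 12/5) - 4) + 2 = (-3 - 4) + 2 = -7 + 2 = -5)
-6 + B*(5 + 0*6) = -6 - 5*(5 + 0*6) = -6 - 5*(5 + 0) = -6 - 5*5 = -6 - 25 = -31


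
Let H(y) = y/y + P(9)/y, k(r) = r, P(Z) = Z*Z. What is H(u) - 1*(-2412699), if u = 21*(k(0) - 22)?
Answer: 371555773/154 ≈ 2.4127e+6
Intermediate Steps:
P(Z) = Z²
u = -462 (u = 21*(0 - 22) = 21*(-22) = -462)
H(y) = 1 + 81/y (H(y) = y/y + 9²/y = 1 + 81/y)
H(u) - 1*(-2412699) = (81 - 462)/(-462) - 1*(-2412699) = -1/462*(-381) + 2412699 = 127/154 + 2412699 = 371555773/154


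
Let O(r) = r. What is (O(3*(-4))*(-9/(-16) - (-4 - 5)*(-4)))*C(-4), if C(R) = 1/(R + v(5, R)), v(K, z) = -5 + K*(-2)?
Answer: -1701/76 ≈ -22.382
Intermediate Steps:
v(K, z) = -5 - 2*K
C(R) = 1/(-15 + R) (C(R) = 1/(R + (-5 - 2*5)) = 1/(R + (-5 - 10)) = 1/(R - 15) = 1/(-15 + R))
(O(3*(-4))*(-9/(-16) - (-4 - 5)*(-4)))*C(-4) = ((3*(-4))*(-9/(-16) - (-4 - 5)*(-4)))/(-15 - 4) = -12*(-9*(-1/16) - (-9)*(-4))/(-19) = -12*(9/16 - 1*36)*(-1/19) = -12*(9/16 - 36)*(-1/19) = -12*(-567/16)*(-1/19) = (1701/4)*(-1/19) = -1701/76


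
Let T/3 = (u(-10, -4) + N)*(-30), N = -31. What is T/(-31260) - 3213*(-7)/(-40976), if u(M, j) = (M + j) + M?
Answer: -15098331/21348496 ≈ -0.70723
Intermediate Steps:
u(M, j) = j + 2*M
T = 4950 (T = 3*(((-4 + 2*(-10)) - 31)*(-30)) = 3*(((-4 - 20) - 31)*(-30)) = 3*((-24 - 31)*(-30)) = 3*(-55*(-30)) = 3*1650 = 4950)
T/(-31260) - 3213*(-7)/(-40976) = 4950/(-31260) - 3213*(-7)/(-40976) = 4950*(-1/31260) + 22491*(-1/40976) = -165/1042 - 22491/40976 = -15098331/21348496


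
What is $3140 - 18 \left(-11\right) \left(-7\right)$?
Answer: $1754$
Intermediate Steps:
$3140 - 18 \left(-11\right) \left(-7\right) = 3140 - \left(-198\right) \left(-7\right) = 3140 - 1386 = 1754$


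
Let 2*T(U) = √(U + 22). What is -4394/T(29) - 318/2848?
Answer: -159/1424 - 8788*√51/51 ≈ -1230.7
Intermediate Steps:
T(U) = √(22 + U)/2 (T(U) = √(U + 22)/2 = √(22 + U)/2)
-4394/T(29) - 318/2848 = -4394*2/√(22 + 29) - 318/2848 = -4394*2*√51/51 - 318*1/2848 = -8788*√51/51 - 159/1424 = -159/1424 - 8788*√51/51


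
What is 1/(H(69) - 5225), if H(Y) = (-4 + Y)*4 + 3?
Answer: -1/4962 ≈ -0.00020153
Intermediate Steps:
H(Y) = -13 + 4*Y (H(Y) = (-16 + 4*Y) + 3 = -13 + 4*Y)
1/(H(69) - 5225) = 1/((-13 + 4*69) - 5225) = 1/((-13 + 276) - 5225) = 1/(263 - 5225) = 1/(-4962) = -1/4962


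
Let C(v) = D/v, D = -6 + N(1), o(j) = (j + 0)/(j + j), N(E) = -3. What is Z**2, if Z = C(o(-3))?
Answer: 324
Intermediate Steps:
o(j) = 1/2 (o(j) = j/((2*j)) = j*(1/(2*j)) = 1/2)
D = -9 (D = -6 - 3 = -9)
C(v) = -9/v
Z = -18 (Z = -9/1/2 = -9*2 = -18)
Z**2 = (-18)**2 = 324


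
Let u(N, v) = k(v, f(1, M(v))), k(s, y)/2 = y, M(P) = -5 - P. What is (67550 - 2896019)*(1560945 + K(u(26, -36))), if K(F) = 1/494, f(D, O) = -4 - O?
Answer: -2181051767171739/494 ≈ -4.4151e+12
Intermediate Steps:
k(s, y) = 2*y
u(N, v) = 2 + 2*v (u(N, v) = 2*(-4 - (-5 - v)) = 2*(-4 + (5 + v)) = 2*(1 + v) = 2 + 2*v)
K(F) = 1/494
(67550 - 2896019)*(1560945 + K(u(26, -36))) = (67550 - 2896019)*(1560945 + 1/494) = -2828469*771106831/494 = -2181051767171739/494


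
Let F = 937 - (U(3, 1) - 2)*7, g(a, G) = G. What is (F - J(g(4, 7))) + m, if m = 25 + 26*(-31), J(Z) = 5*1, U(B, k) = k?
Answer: 158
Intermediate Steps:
J(Z) = 5
F = 944 (F = 937 - (1 - 2)*7 = 937 - (-1)*7 = 937 - 1*(-7) = 937 + 7 = 944)
m = -781 (m = 25 - 806 = -781)
(F - J(g(4, 7))) + m = (944 - 1*5) - 781 = (944 - 5) - 781 = 939 - 781 = 158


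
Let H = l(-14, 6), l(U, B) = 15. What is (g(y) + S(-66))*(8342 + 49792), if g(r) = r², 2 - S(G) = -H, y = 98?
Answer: 559307214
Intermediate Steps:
H = 15
S(G) = 17 (S(G) = 2 - (-1)*15 = 2 - 1*(-15) = 2 + 15 = 17)
(g(y) + S(-66))*(8342 + 49792) = (98² + 17)*(8342 + 49792) = (9604 + 17)*58134 = 9621*58134 = 559307214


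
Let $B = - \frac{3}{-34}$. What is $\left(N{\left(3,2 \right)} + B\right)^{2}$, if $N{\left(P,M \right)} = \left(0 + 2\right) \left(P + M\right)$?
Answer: $\frac{117649}{1156} \approx 101.77$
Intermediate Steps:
$N{\left(P,M \right)} = 2 M + 2 P$ ($N{\left(P,M \right)} = 2 \left(M + P\right) = 2 M + 2 P$)
$B = \frac{3}{34}$ ($B = \left(-3\right) \left(- \frac{1}{34}\right) = \frac{3}{34} \approx 0.088235$)
$\left(N{\left(3,2 \right)} + B\right)^{2} = \left(\left(2 \cdot 2 + 2 \cdot 3\right) + \frac{3}{34}\right)^{2} = \left(\left(4 + 6\right) + \frac{3}{34}\right)^{2} = \left(10 + \frac{3}{34}\right)^{2} = \left(\frac{343}{34}\right)^{2} = \frac{117649}{1156}$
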